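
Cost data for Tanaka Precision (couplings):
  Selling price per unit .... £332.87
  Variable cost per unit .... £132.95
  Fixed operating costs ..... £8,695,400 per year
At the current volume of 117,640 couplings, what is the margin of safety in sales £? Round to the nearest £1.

Each unit contributes £332.87 − £132.95 = £199.92. Break-even units = £8,695,400 ÷ £199.92 = 43,494.40; break-even revenue = 43,494.40 × £332.87 = £14,477,980.18.
Actual sales revenue = 117,640 × £332.87 = £39,158,826.80.
Margin of safety = £39,158,826.80 − £14,477,980.18 = £24,680,847.

£24,680,847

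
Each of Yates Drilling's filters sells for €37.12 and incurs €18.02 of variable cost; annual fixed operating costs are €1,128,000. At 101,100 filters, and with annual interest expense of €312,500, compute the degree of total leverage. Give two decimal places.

Total contribution margin = 101,100 × €19.10 = €1,931,010.00.
Operating income = contribution − fixed costs = €1,931,010.00 − €1,128,000 = €803,010.00. Interest = €312,500.00.
DOL = €1,931,010.00 ÷ €803,010.00 = 2.4047; DFL = €803,010.00 ÷ €490,510.00 = 1.6371.
Combined leverage = 2.4047 × 1.6371 = 3.9367.

3.94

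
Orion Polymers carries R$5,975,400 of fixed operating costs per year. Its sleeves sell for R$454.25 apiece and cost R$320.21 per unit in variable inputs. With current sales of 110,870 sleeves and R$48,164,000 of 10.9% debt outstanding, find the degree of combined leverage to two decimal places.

4.09

Contribution at this volume is 110,870 × R$134.04 = R$14,861,014.80.
Operating income = contribution − fixed costs = R$14,861,014.80 − R$5,975,400 = R$8,885,614.80. Interest = R$5,249,876.00.
DOL = R$14,861,014.80 ÷ R$8,885,614.80 = 1.6725; DFL = R$8,885,614.80 ÷ R$3,635,738.80 = 2.4440.
Combined leverage = 1.6725 × 2.4440 = 4.0876.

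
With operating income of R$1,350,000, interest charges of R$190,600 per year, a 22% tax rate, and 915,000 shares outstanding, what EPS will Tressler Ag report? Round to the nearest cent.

R$0.99

Interest = R$190,600.00, so EBT = R$1,350,000 − R$190,600.00 = R$1,159,400.00.
Net income = R$1,159,400.00 × (1 − 0.22) = R$904,332.00.
Per share: R$904,332.00 / 915,000 shares = R$0.99.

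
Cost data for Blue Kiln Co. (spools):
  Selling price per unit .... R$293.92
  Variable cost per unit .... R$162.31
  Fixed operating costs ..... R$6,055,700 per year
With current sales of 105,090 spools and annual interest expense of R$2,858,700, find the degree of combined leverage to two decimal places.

2.81

Total contribution margin = 105,090 × R$131.61 = R$13,830,894.90.
Subtracting fixed costs: EBIT = R$13,830,894.90 − R$6,055,700 = R$7,775,194.90. Interest = R$2,858,700.00, so EBIT − I = R$4,916,494.90.
Degree of total leverage = total CM / (EBIT − interest) = R$13,830,894.90 / R$4,916,494.90 = 2.8132.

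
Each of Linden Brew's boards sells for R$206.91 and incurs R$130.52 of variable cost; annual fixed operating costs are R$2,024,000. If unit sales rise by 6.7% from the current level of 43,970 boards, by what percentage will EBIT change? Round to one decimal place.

Contribution at this volume is 43,970 × R$76.39 = R$3,358,868.30.
EBIT = R$3,358,868.30 − R$2,024,000 = R$1,334,868.30.
Degree of operating leverage = R$3,358,868.30 / R$1,334,868.30 = 2.5163.
So EBIT moves 2.5163 × (+6.7%) = +16.9%.

+16.9%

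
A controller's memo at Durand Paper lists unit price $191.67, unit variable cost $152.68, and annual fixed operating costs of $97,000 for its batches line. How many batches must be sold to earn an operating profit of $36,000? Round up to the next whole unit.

3,412 batches

Unit CM = price − variable cost = $191.67 − $152.68 = $38.99.
Required volume = (fixed costs + target profit) ÷ CM = ($97,000 + $36,000) ÷ $38.99 = 3,411.13, so 3,412 batches.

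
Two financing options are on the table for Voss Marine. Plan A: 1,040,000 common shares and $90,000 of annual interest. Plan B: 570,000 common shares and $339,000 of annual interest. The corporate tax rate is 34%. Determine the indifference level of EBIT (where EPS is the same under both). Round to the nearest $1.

Set EPS_A = EPS_B: (EBIT − $90,000)(1 − 0.34) ÷ 1,040,000 = (EBIT − $339,000)(1 − 0.34) ÷ 570,000.
The (1 − t) factor cancels: (EBIT − 90,000) × 570,000 = (EBIT − 339,000) × 1,040,000.
EBIT × (1,040,000 − 570,000) = 339,000 × 1,040,000 − 90,000 × 570,000 = 301,260,000,000, so EBIT = 301,260,000,000 ÷ 470,000 = 640,978.72.

$640,979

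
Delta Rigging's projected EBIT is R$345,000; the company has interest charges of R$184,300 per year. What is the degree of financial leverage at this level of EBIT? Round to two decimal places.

Annual interest charges come to R$184,300.00.
DFL = EBIT ÷ (EBIT − I) = R$345,000 ÷ (R$345,000 − R$184,300.00) = R$345,000 ÷ R$160,700.00 = 2.1469.

2.15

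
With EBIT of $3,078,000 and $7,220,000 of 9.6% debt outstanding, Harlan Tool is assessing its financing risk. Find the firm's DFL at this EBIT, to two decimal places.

1.29

Annual interest charges come to $693,120.00.
Degree of financial leverage = EBIT / (EBIT − interest) = $3,078,000 / $2,384,880.00 = 1.2906.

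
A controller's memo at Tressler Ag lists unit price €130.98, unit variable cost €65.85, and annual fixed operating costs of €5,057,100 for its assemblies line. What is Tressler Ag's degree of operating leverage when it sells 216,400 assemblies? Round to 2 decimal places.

1.56

Contribution at this volume is 216,400 × €65.13 = €14,094,132.00.
Operating income = contribution − fixed costs = €14,094,132.00 − €5,057,100 = €9,037,032.00.
DOL = contribution ÷ EBIT = €14,094,132.00 ÷ €9,037,032.00 = 1.5596.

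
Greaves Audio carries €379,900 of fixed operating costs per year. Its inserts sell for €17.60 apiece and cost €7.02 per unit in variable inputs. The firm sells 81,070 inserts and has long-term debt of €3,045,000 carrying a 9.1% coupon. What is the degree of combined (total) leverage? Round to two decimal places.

4.27

At 81,070 units, contribution = 81,070 × €10.58 = €857,720.60.
EBIT = €857,720.60 − €379,900 = €477,820.60. Interest = €277,095.00.
DOL = €857,720.60 ÷ €477,820.60 = 1.7951; DFL = €477,820.60 ÷ €200,725.60 = 2.3805.
DCL = DOL × DFL = 1.7951 × 2.3805 = 4.2732.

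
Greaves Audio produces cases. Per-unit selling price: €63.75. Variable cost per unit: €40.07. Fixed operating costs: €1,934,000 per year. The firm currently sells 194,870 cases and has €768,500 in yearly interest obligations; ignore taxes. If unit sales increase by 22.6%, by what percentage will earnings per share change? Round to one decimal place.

At 194,870 units, contribution = 194,870 × €23.68 = €4,614,521.60.
EBIT = €4,614,521.60 − €1,934,000 = €2,680,521.60.
Interest = €768,500.00, so EBIT − I = €1,912,021.60.
Degree of combined leverage = contribution ÷ (EBIT − I) = €4,614,521.60 ÷ €1,912,021.60 = 2.4134.
EPS therefore changes by 2.4134 × (+22.6%) = +54.5%.

+54.5%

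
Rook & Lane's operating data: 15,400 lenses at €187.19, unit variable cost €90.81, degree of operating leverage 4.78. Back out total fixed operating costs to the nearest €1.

At 15,400 units, contribution = 15,400 × €96.38 = €1,484,252.00.
DOL = contribution / EBIT, so EBIT = €1,484,252.00 / 4.78 = €310,512.97.
And FC = contribution − EBIT = €1,484,252.00 − €310,512.97 = €1,173,739.

€1,173,739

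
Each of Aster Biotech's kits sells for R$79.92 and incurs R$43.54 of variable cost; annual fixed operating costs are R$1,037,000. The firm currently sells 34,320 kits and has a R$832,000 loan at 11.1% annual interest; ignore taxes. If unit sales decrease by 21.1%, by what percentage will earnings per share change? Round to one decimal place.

Total contribution margin = 34,320 × R$36.38 = R$1,248,561.60.
EBIT = R$1,248,561.60 − R$1,037,000 = R$211,561.60.
Interest = R$92,352.00, so EBIT − I = R$119,209.60.
DCL = total CM / (EBIT − I) = R$1,248,561.60 / R$119,209.60 = 10.4737.
EPS therefore changes by 10.4737 × (-21.1%) = -221.0%.

-221.0%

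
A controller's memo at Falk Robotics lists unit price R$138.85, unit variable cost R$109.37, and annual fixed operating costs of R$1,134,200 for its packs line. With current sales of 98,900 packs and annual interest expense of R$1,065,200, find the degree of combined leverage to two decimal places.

Contribution at this volume is 98,900 × R$29.48 = R$2,915,572.00.
Subtracting fixed costs: EBIT = R$2,915,572.00 − R$1,134,200 = R$1,781,372.00. Interest = R$1,065,200.00, so EBIT − I = R$716,172.00.
DCL = contribution ÷ (EBIT − I) = R$2,915,572.00 ÷ R$716,172.00 = 4.0710.

4.07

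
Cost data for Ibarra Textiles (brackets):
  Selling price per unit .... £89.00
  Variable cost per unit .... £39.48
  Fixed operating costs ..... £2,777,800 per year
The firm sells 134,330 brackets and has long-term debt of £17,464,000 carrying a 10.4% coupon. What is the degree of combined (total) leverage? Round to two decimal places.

At 134,330 units, contribution = 134,330 × £49.52 = £6,652,021.60.
EBIT = £6,652,021.60 − £2,777,800 = £3,874,221.60. Interest = £1,816,256.00, so EBIT − I = £2,057,965.60.
Degree of total leverage = total CM / (EBIT − interest) = £6,652,021.60 / £2,057,965.60 = 3.2323.

3.23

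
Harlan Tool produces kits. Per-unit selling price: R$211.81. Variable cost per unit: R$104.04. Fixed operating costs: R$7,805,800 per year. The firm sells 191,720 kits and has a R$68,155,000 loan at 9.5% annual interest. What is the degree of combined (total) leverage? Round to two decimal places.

At 191,720 units, contribution = 191,720 × R$107.77 = R$20,661,664.40.
EBIT = R$20,661,664.40 − R$7,805,800 = R$12,855,864.40. Interest = R$6,474,725.00.
DOL = R$20,661,664.40 ÷ R$12,855,864.40 = 1.6072; DFL = R$12,855,864.40 ÷ R$6,381,139.40 = 2.0147.
DCL = DOL × DFL = 1.6072 × 2.0147 = 3.2380.

3.24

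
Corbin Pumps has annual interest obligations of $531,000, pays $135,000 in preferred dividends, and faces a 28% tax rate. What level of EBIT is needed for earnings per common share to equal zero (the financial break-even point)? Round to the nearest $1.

Grossing the preferred dividend up to pre-tax terms: $135,000 / (1 − 0.28) = $187,500.00.
EPS = 0 when EBIT covers interest plus the pre-tax preferred burden: $531,000 + $187,500.00 = $718,500.00.

$718,500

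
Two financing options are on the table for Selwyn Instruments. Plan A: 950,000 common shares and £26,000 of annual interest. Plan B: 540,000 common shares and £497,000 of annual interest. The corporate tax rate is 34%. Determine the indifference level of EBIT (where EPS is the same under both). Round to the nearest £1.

£1,117,341

At indifference, (EBIT − 26,000)(1 − t)/950,000 = (EBIT − 497,000)(1 − t)/540,000.
The (1 − t) factor cancels: (EBIT − 26,000) × 540,000 = (EBIT − 497,000) × 950,000.
EBIT × (950,000 − 540,000) = 497,000 × 950,000 − 26,000 × 540,000 = 458,110,000,000, so EBIT = 458,110,000,000 ÷ 410,000 = 1,117,341.46.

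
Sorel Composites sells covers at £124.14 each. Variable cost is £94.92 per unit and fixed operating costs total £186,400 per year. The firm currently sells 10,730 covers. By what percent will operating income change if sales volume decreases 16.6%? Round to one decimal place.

-40.9%

Total contribution margin = 10,730 × £29.22 = £313,530.60.
EBIT = £313,530.60 − £186,400 = £127,130.60.
So DOL = total CM / EBIT = £313,530.60 / £127,130.60 = 2.4662.
So EBIT moves 2.4662 × (-16.6%) = -40.9%.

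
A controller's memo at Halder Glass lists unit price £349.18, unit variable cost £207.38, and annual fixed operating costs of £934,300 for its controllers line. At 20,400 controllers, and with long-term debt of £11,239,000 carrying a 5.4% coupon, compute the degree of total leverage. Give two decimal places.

2.14

Contribution at this volume is 20,400 × £141.80 = £2,892,720.00.
Operating income = contribution − fixed costs = £2,892,720.00 − £934,300 = £1,958,420.00. Interest = £606,906.00, so EBIT − I = £1,351,514.00.
DCL = contribution ÷ (EBIT − I) = £2,892,720.00 ÷ £1,351,514.00 = 2.1404.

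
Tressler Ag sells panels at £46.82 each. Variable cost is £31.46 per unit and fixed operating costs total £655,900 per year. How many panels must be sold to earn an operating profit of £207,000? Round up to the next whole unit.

Each unit contributes £46.82 − £31.46 = £15.36.
Units = (FC + target) / CM = (£655,900 + £207,000) / £15.36 = 56,178.39, so 56,179 panels.

56,179 panels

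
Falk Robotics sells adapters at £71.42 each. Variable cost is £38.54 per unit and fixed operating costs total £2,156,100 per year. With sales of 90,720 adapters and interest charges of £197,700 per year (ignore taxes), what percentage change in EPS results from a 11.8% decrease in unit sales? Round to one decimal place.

-56.0%

Total contribution margin = 90,720 × £32.88 = £2,982,873.60.
EBIT = £2,982,873.60 − £2,156,100 = £826,773.60.
Interest = £197,700.00, so EBIT − I = £629,073.60.
DCL = total CM / (EBIT − I) = £2,982,873.60 / £629,073.60 = 4.7417.
%ΔEPS = DCL × %ΔSales = 4.7417 × -11.8% = -56.0%.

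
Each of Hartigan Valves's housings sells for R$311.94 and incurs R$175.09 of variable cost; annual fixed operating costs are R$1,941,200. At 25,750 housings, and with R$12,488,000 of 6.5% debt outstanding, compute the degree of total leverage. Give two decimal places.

4.57

Contribution at this volume is 25,750 × R$136.85 = R$3,523,887.50.
EBIT = R$3,523,887.50 − R$1,941,200 = R$1,582,687.50. Interest = R$811,720.00, so EBIT − I = R$770,967.50.
Degree of total leverage = total CM / (EBIT − interest) = R$3,523,887.50 / R$770,967.50 = 4.5707.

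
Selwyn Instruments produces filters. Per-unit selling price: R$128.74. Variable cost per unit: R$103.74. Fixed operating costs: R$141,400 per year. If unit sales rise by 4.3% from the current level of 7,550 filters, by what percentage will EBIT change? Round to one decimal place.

Total contribution margin = 7,550 × R$25.00 = R$188,750.00.
Subtracting fixed costs: EBIT = R$188,750.00 − R$141,400 = R$47,350.00.
So DOL = total CM / EBIT = R$188,750.00 / R$47,350.00 = 3.9863.
Operating income changes by 3.9863 × +4.3% = +17.1%.

+17.1%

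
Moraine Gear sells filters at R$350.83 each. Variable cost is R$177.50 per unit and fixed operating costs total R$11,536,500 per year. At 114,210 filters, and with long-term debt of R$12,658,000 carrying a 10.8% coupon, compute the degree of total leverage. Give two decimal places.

Total contribution margin = 114,210 × R$173.33 = R$19,796,019.30.
Operating income = contribution − fixed costs = R$19,796,019.30 − R$11,536,500 = R$8,259,519.30. Interest = R$1,367,064.00, so EBIT − I = R$6,892,455.30.
DCL = contribution ÷ (EBIT − I) = R$19,796,019.30 ÷ R$6,892,455.30 = 2.8721.

2.87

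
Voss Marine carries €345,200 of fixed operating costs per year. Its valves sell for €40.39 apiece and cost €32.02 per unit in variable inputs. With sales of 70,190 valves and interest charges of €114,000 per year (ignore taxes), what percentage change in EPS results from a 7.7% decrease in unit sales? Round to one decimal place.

-35.3%

At 70,190 units, contribution = 70,190 × €8.37 = €587,490.30.
Operating income = contribution − fixed costs = €587,490.30 − €345,200 = €242,290.30.
After interest of €114,000.00, pre-tax earnings = €128,290.30.
DCL = total CM / (EBIT − I) = €587,490.30 / €128,290.30 = 4.5794.
%ΔEPS = DCL × %ΔSales = 4.5794 × -7.7% = -35.3%.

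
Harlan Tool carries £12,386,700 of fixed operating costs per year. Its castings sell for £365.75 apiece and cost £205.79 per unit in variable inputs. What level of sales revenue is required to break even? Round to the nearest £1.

CM per unit = £365.75 − £205.79 = £159.96; CM ratio = £159.96 / £365.75 = 0.4373.
Break-even sales = FC ÷ CM ratio = £12,386,700 × £365.75 / £159.96 = £28,322,303.

£28,322,303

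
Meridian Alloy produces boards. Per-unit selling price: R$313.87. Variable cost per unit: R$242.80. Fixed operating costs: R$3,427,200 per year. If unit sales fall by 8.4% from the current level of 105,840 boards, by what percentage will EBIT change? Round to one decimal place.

Total contribution margin = 105,840 × R$71.07 = R$7,522,048.80.
Operating income = contribution − fixed costs = R$7,522,048.80 − R$3,427,200 = R$4,094,848.80.
Degree of operating leverage = R$7,522,048.80 / R$4,094,848.80 = 1.8370.
So EBIT moves 1.8370 × (-8.4%) = -15.4%.

-15.4%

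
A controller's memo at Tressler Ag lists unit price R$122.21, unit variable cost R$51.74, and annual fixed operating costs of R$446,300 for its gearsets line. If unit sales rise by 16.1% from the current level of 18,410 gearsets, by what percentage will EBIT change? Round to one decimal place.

+24.5%

At 18,410 units, contribution = 18,410 × R$70.47 = R$1,297,352.70.
EBIT = R$1,297,352.70 − R$446,300 = R$851,052.70.
DOL = contribution ÷ EBIT = R$1,297,352.70 ÷ R$851,052.70 = 1.5244.
Operating income changes by 1.5244 × +16.1% = +24.5%.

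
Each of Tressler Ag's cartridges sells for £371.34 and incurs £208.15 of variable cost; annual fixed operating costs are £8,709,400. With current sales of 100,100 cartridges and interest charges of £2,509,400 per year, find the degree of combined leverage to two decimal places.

At 100,100 units, contribution = 100,100 × £163.19 = £16,335,319.00.
EBIT = £16,335,319.00 − £8,709,400 = £7,625,919.00. Interest = £2,509,400.00, so EBIT − I = £5,116,519.00.
Degree of total leverage = total CM / (EBIT − interest) = £16,335,319.00 / £5,116,519.00 = 3.1927.

3.19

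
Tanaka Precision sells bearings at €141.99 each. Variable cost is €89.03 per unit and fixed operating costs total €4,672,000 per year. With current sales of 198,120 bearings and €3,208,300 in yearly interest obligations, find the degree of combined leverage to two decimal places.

At 198,120 units, contribution = 198,120 × €52.96 = €10,492,435.20.
Subtracting fixed costs: EBIT = €10,492,435.20 − €4,672,000 = €5,820,435.20. Interest = €3,208,300.00.
DOL = €10,492,435.20 ÷ €5,820,435.20 = 1.8027; DFL = €5,820,435.20 ÷ €2,612,135.20 = 2.2282.
Combined leverage = 1.8027 × 2.2282 = 4.0168.

4.02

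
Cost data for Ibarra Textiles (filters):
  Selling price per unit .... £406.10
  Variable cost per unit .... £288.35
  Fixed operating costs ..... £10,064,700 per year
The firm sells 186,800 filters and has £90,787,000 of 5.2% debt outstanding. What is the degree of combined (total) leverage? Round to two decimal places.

3.05

Total contribution margin = 186,800 × £117.75 = £21,995,700.00.
Operating income = contribution − fixed costs = £21,995,700.00 − £10,064,700 = £11,931,000.00. Interest = £4,720,924.00, so EBIT − I = £7,210,076.00.
DCL = contribution ÷ (EBIT − I) = £21,995,700.00 ÷ £7,210,076.00 = 3.0507.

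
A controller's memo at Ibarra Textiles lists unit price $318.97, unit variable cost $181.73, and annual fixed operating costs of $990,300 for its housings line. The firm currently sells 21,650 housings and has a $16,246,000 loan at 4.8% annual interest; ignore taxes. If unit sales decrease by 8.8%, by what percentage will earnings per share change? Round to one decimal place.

-21.8%

Contribution at this volume is 21,650 × $137.24 = $2,971,246.00.
Subtracting fixed costs: EBIT = $2,971,246.00 − $990,300 = $1,980,946.00.
Interest = $779,808.00, so EBIT − I = $1,201,138.00.
DCL = total CM / (EBIT − I) = $2,971,246.00 / $1,201,138.00 = 2.4737.
%ΔEPS = DCL × %ΔSales = 2.4737 × -8.8% = -21.8%.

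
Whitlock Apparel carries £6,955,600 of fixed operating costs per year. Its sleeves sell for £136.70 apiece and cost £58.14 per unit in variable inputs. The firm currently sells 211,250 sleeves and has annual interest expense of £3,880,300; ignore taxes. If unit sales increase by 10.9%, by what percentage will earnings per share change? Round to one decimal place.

+31.4%

Contribution at this volume is 211,250 × £78.56 = £16,595,800.00.
Subtracting fixed costs: EBIT = £16,595,800.00 − £6,955,600 = £9,640,200.00.
Interest = £3,880,300.00, so EBIT − I = £5,759,900.00.
DCL = total CM / (EBIT − I) = £16,595,800.00 / £5,759,900.00 = 2.8813.
%ΔEPS = DCL × %ΔSales = 2.8813 × +10.9% = +31.4%.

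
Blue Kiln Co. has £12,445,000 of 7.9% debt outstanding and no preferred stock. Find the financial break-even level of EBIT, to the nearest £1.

£983,155

Annual interest = 7.9% × £12,445,000 = £983,155.00.
Without preferred stock the financial break-even is simply EBIT = interest = £983,155.00.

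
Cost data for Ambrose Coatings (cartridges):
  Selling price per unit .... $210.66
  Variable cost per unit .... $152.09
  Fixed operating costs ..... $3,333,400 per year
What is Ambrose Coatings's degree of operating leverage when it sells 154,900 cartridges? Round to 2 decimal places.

1.58

At 154,900 units, contribution = 154,900 × $58.57 = $9,072,493.00.
Subtracting fixed costs: EBIT = $9,072,493.00 − $3,333,400 = $5,739,093.00.
Degree of operating leverage = $9,072,493.00 / $5,739,093.00 = 1.5808.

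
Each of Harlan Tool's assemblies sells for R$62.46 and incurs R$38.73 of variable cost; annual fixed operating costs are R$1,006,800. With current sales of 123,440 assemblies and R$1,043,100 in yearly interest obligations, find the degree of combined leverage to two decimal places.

3.33

Total contribution margin = 123,440 × R$23.73 = R$2,929,231.20.
EBIT = R$2,929,231.20 − R$1,006,800 = R$1,922,431.20. Interest = R$1,043,100.00.
DOL = R$2,929,231.20 ÷ R$1,922,431.20 = 1.5237; DFL = R$1,922,431.20 ÷ R$879,331.20 = 2.1862.
Combined leverage = 1.5237 × 2.1862 = 3.3311.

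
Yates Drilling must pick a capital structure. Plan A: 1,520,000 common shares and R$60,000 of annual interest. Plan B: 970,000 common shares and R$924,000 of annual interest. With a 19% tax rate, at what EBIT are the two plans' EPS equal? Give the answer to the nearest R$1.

Set EPS_A = EPS_B: (EBIT − R$60,000)(1 − 0.19) ÷ 1,520,000 = (EBIT − R$924,000)(1 − 0.19) ÷ 970,000.
Cancelling (1 − t) and cross-multiplying: 970,000·(EBIT − 60,000) = 1,520,000·(EBIT − 924,000).
Solving, EBIT = (924,000·1,520,000 − 60,000·970,000) / (1,520,000 − 970,000) = 1,346,280,000,000 / 550,000 = 2,447,781.82.

R$2,447,782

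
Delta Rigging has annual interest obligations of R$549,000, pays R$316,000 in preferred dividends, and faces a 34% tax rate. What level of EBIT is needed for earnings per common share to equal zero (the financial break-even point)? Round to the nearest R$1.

Preferred dividends are paid after tax, so their pre-tax equivalent is R$316,000 ÷ (1 − 0.34) = R$478,787.88.
Financial break-even EBIT = interest + D_p ÷ (1 − t) = R$549,000 + R$478,787.88 = R$1,027,787.88.

R$1,027,788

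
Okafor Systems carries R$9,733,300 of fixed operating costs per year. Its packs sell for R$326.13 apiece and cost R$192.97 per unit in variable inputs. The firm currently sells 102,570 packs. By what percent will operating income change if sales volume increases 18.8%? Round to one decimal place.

+65.4%

At 102,570 units, contribution = 102,570 × R$133.16 = R$13,658,221.20.
Operating income = contribution − fixed costs = R$13,658,221.20 − R$9,733,300 = R$3,924,921.20.
So DOL = total CM / EBIT = R$13,658,221.20 / R$3,924,921.20 = 3.4799.
So EBIT moves 3.4799 × (+18.8%) = +65.4%.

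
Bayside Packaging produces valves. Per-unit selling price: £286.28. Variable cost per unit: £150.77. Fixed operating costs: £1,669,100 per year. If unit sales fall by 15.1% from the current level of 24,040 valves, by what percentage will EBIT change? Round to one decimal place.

-31.0%

Contribution at this volume is 24,040 × £135.51 = £3,257,660.40.
Operating income = contribution − fixed costs = £3,257,660.40 − £1,669,100 = £1,588,560.40.
DOL = contribution ÷ EBIT = £3,257,660.40 ÷ £1,588,560.40 = 2.0507.
Operating income changes by 2.0507 × -15.1% = -31.0%.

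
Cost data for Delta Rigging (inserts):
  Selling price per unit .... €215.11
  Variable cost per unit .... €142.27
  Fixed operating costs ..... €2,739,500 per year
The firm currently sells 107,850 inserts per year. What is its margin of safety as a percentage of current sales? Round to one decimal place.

65.1%

Unit CM = price − variable cost = €215.11 − €142.27 = €72.84. Break-even units = €2,739,500 ÷ €72.84 = 37,609.83; break-even revenue = 37,609.83 × €215.11 = €8,090,250.48.
Current sales = 107,850 × €215.11 = €23,199,613.50.
Margin of safety = (€23,199,613.50 − €8,090,250.48) ÷ €23,199,613.50 = 65.1%.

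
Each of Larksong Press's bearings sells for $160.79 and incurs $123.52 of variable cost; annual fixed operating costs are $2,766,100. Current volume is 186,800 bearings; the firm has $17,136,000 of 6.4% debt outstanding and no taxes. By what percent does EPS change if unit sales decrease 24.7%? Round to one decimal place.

Contribution at this volume is 186,800 × $37.27 = $6,962,036.00.
Operating income = contribution − fixed costs = $6,962,036.00 − $2,766,100 = $4,195,936.00.
Interest = $1,096,704.00, so EBIT − I = $3,099,232.00.
DCL = total CM / (EBIT − I) = $6,962,036.00 / $3,099,232.00 = 2.2464.
EPS therefore changes by 2.2464 × (-24.7%) = -55.5%.

-55.5%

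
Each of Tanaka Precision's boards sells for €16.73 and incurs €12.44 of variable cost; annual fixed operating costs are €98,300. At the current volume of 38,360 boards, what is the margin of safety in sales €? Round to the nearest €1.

€258,416

Unit CM = price − variable cost = €16.73 − €12.44 = €4.29. Break-even units = €98,300 ÷ €4.29 = 22,913.75; break-even revenue = 22,913.75 × €16.73 = €383,347.09.
Actual sales revenue = 38,360 × €16.73 = €641,762.80.
Margin of safety = €641,762.80 − €383,347.09 = €258,416.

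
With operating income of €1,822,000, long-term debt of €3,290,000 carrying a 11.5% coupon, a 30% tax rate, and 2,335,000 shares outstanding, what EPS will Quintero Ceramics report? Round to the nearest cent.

Interest = €378,350.00, so EBT = €1,822,000 − €378,350.00 = €1,443,650.00.
After tax at 30%: net income = €1,443,650.00 × 0.70 = €1,010,555.00.
EPS = €1,010,555.00 ÷ 2,335,000 = €0.43.

€0.43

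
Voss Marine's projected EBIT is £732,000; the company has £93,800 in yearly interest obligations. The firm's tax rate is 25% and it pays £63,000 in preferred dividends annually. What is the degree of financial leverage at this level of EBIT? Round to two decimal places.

1.32

Annual interest charges come to £93,800.00.
Preferred dividends grossed up pre-tax: £63,000 / (1 − 0.25) = £84,000.00.
DFL = EBIT ÷ [EBIT − I − D_p/(1−t)] = £732,000 ÷ [£732,000 − £93,800.00 − £84,000.00] = £732,000 ÷ £554,200.00 = 1.3208.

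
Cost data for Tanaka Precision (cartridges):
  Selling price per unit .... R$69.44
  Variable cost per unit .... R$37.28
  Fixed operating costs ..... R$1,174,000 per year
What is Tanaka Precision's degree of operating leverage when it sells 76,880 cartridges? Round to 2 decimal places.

Total contribution margin = 76,880 × R$32.16 = R$2,472,460.80.
EBIT = R$2,472,460.80 − R$1,174,000 = R$1,298,460.80.
Degree of operating leverage = R$2,472,460.80 / R$1,298,460.80 = 1.9041.

1.90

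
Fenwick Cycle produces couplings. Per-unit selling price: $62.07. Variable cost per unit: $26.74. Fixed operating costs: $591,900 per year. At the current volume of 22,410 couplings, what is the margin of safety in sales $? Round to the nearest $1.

$351,101

Contribution margin per unit = $62.07 − $26.74 = $35.33. Break-even units = $591,900 ÷ $35.33 = 16,753.47; break-even revenue = 16,753.47 × $62.07 = $1,039,887.72.
Current sales = 22,410 × $62.07 = $1,390,988.70.
Margin of safety = $1,390,988.70 − $1,039,887.72 = $351,101.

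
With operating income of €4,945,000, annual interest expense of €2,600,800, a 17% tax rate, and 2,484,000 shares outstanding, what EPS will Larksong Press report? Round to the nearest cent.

€0.78

Pre-tax income = €4,945,000 − €2,600,800.00 = €2,344,200.00.
After tax at 17%: net income = €2,344,200.00 × 0.83 = €1,945,686.00.
Per share: €1,945,686.00 / 2,484,000 shares = €0.78.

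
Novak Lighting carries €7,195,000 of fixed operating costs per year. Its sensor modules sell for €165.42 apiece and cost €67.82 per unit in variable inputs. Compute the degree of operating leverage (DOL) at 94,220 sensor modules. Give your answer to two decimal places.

4.60

Total contribution margin = 94,220 × €97.60 = €9,195,872.00.
Operating income = contribution − fixed costs = €9,195,872.00 − €7,195,000 = €2,000,872.00.
DOL = contribution ÷ EBIT = €9,195,872.00 ÷ €2,000,872.00 = 4.5959.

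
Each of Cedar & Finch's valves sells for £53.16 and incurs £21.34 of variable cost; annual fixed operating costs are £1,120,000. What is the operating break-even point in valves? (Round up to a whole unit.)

Unit CM = price − variable cost = £53.16 − £21.34 = £31.82.
Break-even Q = £1,120,000 / £31.82 = 35,197.99 → 35,198 valves.

35,198 valves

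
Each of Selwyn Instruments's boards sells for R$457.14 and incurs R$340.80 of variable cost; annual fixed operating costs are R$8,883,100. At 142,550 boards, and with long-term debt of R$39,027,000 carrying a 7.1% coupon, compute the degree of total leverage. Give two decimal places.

3.36

Total contribution margin = 142,550 × R$116.34 = R$16,584,267.00.
EBIT = R$16,584,267.00 − R$8,883,100 = R$7,701,167.00. Interest = R$2,770,917.00, so EBIT − I = R$4,930,250.00.
DCL = contribution ÷ (EBIT − I) = R$16,584,267.00 ÷ R$4,930,250.00 = 3.3638.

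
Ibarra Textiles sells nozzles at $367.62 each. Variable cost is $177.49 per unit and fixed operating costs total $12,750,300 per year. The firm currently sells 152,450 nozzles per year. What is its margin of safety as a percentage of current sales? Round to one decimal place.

Contribution margin per unit = $367.62 − $177.49 = $190.13. Break-even units = $12,750,300 ÷ $190.13 = 67,060.96; break-even revenue = 67,060.96 × $367.62 = $24,652,949.49.
Current sales = 152,450 × $367.62 = $56,043,669.00.
Margin of safety = ($56,043,669.00 − $24,652,949.49) ÷ $56,043,669.00 = 56.0%.

56.0%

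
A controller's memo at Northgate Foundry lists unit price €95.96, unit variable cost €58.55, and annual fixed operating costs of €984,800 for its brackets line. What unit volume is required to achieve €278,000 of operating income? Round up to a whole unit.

33,756 brackets

Contribution margin per unit = €95.96 − €58.55 = €37.41.
Required volume = (fixed costs + target profit) ÷ CM = (€984,800 + €278,000) ÷ €37.41 = 33,755.68, so 33,756 brackets.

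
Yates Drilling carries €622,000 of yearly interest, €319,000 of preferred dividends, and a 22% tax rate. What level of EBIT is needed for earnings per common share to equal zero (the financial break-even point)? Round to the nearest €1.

Grossing the preferred dividend up to pre-tax terms: €319,000 / (1 − 0.22) = €408,974.36.
Financial break-even EBIT = interest + D_p ÷ (1 − t) = €622,000 + €408,974.36 = €1,030,974.36.

€1,030,974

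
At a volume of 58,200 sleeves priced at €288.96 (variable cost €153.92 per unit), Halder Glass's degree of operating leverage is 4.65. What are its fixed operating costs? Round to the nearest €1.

Total contribution margin = 58,200 × €135.04 = €7,859,328.00.
Since DOL = CM ÷ EBIT, EBIT = €7,859,328.00 ÷ 4.65 = €1,690,178.06.
And FC = contribution − EBIT = €7,859,328.00 − €1,690,178.06 = €6,169,150.

€6,169,150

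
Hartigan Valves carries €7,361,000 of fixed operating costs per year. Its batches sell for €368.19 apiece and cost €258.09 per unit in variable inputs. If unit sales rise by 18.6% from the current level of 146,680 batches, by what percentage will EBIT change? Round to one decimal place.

+34.2%

Total contribution margin = 146,680 × €110.10 = €16,149,468.00.
Subtracting fixed costs: EBIT = €16,149,468.00 − €7,361,000 = €8,788,468.00.
So DOL = total CM / EBIT = €16,149,468.00 / €8,788,468.00 = 1.8376.
So EBIT moves 1.8376 × (+18.6%) = +34.2%.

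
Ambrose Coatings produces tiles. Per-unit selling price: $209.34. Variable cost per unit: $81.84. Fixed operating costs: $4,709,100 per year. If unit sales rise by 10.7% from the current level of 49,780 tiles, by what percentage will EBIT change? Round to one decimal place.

+41.5%

Contribution at this volume is 49,780 × $127.50 = $6,346,950.00.
EBIT = $6,346,950.00 − $4,709,100 = $1,637,850.00.
Degree of operating leverage = $6,346,950.00 / $1,637,850.00 = 3.8752.
So EBIT moves 3.8752 × (+10.7%) = +41.5%.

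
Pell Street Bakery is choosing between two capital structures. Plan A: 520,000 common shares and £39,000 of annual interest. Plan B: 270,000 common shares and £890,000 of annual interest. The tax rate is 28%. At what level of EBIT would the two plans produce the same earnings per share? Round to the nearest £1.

£1,809,080

Set EPS_A = EPS_B: (EBIT − £39,000)(1 − 0.28) ÷ 520,000 = (EBIT − £890,000)(1 − 0.28) ÷ 270,000.
The (1 − t) factor cancels: (EBIT − 39,000) × 270,000 = (EBIT − 890,000) × 520,000.
Solving, EBIT = (890,000·520,000 − 39,000·270,000) / (520,000 − 270,000) = 452,270,000,000 / 250,000 = 1,809,080.00.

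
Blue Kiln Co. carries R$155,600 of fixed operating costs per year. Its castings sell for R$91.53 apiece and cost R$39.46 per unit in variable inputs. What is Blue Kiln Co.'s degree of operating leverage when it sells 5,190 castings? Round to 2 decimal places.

Total contribution margin = 5,190 × R$52.07 = R$270,243.30.
Operating income = contribution − fixed costs = R$270,243.30 − R$155,600 = R$114,643.30.
Degree of operating leverage = R$270,243.30 / R$114,643.30 = 2.3573.

2.36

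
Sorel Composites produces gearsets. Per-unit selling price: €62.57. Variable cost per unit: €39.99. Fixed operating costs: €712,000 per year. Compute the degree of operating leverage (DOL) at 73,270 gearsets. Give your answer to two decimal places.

1.76

Contribution at this volume is 73,270 × €22.58 = €1,654,436.60.
EBIT = €1,654,436.60 − €712,000 = €942,436.60.
So DOL = total CM / EBIT = €1,654,436.60 / €942,436.60 = 1.7555.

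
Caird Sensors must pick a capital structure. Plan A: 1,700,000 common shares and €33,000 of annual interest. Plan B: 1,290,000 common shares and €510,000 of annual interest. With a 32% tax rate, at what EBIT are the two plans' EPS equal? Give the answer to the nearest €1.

€2,010,805

Set EPS_A = EPS_B: (EBIT − €33,000)(1 − 0.32) ÷ 1,700,000 = (EBIT − €510,000)(1 − 0.32) ÷ 1,290,000.
Cancelling (1 − t) and cross-multiplying: 1,290,000·(EBIT − 33,000) = 1,700,000·(EBIT − 510,000).
Solving, EBIT = (510,000·1,700,000 − 33,000·1,290,000) / (1,700,000 − 1,290,000) = 824,430,000,000 / 410,000 = 2,010,804.88.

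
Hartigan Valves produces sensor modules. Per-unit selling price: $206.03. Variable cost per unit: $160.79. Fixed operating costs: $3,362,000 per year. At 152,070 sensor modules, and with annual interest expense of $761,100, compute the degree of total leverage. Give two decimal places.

2.50

Contribution at this volume is 152,070 × $45.24 = $6,879,646.80.
Operating income = contribution − fixed costs = $6,879,646.80 − $3,362,000 = $3,517,646.80. Interest = $761,100.00, so EBIT − I = $2,756,546.80.
DCL = contribution ÷ (EBIT − I) = $6,879,646.80 ÷ $2,756,546.80 = 2.4957.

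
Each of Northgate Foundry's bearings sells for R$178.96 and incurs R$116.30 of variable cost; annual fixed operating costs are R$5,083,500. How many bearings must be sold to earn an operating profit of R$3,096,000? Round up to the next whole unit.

Unit CM = price − variable cost = R$178.96 − R$116.30 = R$62.66.
Required volume = (fixed costs + target profit) ÷ CM = (R$5,083,500 + R$3,096,000) ÷ R$62.66 = 130,537.82, so 130,538 bearings.

130,538 bearings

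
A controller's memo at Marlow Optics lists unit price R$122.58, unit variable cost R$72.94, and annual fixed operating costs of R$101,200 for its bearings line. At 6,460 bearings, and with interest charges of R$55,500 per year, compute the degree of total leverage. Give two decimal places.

1.96

Total contribution margin = 6,460 × R$49.64 = R$320,674.40.
Subtracting fixed costs: EBIT = R$320,674.40 − R$101,200 = R$219,474.40. Interest = R$55,500.00.
DOL = R$320,674.40 ÷ R$219,474.40 = 1.4611; DFL = R$219,474.40 ÷ R$163,974.40 = 1.3385.
Combined leverage = 1.4611 × 1.3385 = 1.9557.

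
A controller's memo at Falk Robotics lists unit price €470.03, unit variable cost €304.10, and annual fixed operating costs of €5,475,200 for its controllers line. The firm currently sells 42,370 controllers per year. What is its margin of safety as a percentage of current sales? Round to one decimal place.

22.1%

Each unit contributes €470.03 − €304.10 = €165.93. Break-even units = €5,475,200 ÷ €165.93 = 32,997.05; break-even revenue = 32,997.05 × €470.03 = €15,509,601.98.
Actual sales revenue = 42,370 × €470.03 = €19,915,171.10.
Margin of safety = (€19,915,171.10 − €15,509,601.98) ÷ €19,915,171.10 = 22.1%.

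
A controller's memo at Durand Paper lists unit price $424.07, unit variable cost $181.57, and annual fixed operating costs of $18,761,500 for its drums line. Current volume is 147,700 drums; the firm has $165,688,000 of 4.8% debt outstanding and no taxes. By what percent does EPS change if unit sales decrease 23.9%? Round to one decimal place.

-94.0%

At 147,700 units, contribution = 147,700 × $242.50 = $35,817,250.00.
Subtracting fixed costs: EBIT = $35,817,250.00 − $18,761,500 = $17,055,750.00.
Interest = $7,953,024.00, so EBIT − I = $9,102,726.00.
DCL = total CM / (EBIT − I) = $35,817,250.00 / $9,102,726.00 = 3.9348.
%ΔEPS = DCL × %ΔSales = 3.9348 × -23.9% = -94.0%.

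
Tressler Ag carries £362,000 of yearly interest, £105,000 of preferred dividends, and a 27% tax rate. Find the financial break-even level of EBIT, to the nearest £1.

£505,836

Preferred dividends are paid after tax, so their pre-tax equivalent is £105,000 ÷ (1 − 0.27) = £143,835.62.
Financial break-even EBIT = interest + D_p ÷ (1 − t) = £362,000 + £143,835.62 = £505,835.62.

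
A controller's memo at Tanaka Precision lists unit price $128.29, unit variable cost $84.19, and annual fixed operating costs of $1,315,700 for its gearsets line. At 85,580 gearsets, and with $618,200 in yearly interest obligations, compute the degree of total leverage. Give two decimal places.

Contribution at this volume is 85,580 × $44.10 = $3,774,078.00.
Operating income = contribution − fixed costs = $3,774,078.00 − $1,315,700 = $2,458,378.00. Interest = $618,200.00.
DOL = $3,774,078.00 ÷ $2,458,378.00 = 1.5352; DFL = $2,458,378.00 ÷ $1,840,178.00 = 1.3359.
Combined leverage = 1.5352 × 1.3359 = 2.0509.

2.05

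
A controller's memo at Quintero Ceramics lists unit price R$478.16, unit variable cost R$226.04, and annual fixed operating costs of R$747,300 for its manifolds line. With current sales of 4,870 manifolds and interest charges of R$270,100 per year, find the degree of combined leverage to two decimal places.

5.83

At 4,870 units, contribution = 4,870 × R$252.12 = R$1,227,824.40.
EBIT = R$1,227,824.40 − R$747,300 = R$480,524.40. Interest = R$270,100.00, so EBIT − I = R$210,424.40.
Degree of total leverage = total CM / (EBIT − interest) = R$1,227,824.40 / R$210,424.40 = 5.8350.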